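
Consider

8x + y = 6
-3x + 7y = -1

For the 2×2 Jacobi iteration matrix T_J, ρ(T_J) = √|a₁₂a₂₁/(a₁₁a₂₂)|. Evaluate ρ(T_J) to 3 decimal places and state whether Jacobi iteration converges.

a₁₂a₂₁/(a₁₁a₂₂) = (1)·(-3) / ((8)·(7)) = -0.053571
ρ = √|-0.053571| = √0.053571 = 0.231
ρ < 1, so Jacobi converges

0.231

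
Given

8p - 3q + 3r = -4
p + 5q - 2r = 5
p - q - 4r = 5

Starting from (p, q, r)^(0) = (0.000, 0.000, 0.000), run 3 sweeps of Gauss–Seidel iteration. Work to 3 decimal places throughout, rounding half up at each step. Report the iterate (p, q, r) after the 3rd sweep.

(0.029, 0.524, -1.374)

Iteration 1:
  p = (-4 - (-3)·0.000 - (3)·0.000) / (8) = -0.500
  q = (5 - (1)·-0.500 - (-2)·0.000) / (5) = 1.100
  r = (5 - (1)·-0.500 - (-1)·1.100) / (-4) = -1.650
Iteration 2:
  p = (-4 - (-3)·1.100 - (3)·-1.650) / (8) = 0.531
  q = (5 - (1)·0.531 - (-2)·-1.650) / (5) = 0.234
  r = (5 - (1)·0.531 - (-1)·0.234) / (-4) = -1.176
Iteration 3:
  p = (-4 - (-3)·0.234 - (3)·-1.176) / (8) = 0.029
  q = (5 - (1)·0.029 - (-2)·-1.176) / (5) = 0.524
  r = (5 - (1)·0.029 - (-1)·0.524) / (-4) = -1.374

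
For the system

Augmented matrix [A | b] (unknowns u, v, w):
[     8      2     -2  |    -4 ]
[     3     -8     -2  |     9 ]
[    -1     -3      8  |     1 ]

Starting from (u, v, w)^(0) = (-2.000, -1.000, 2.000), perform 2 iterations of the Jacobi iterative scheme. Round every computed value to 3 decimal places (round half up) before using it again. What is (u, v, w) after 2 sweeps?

Iteration 1:
  u = (-4 - (2)·-1.000 - (-2)·2.000) / (8) = 0.250
  v = (9 - (3)·-2.000 - (-2)·2.000) / (-8) = -2.375
  w = (1 - (-1)·-2.000 - (-3)·-1.000) / (8) = -0.500
Iteration 2:
  u = (-4 - (2)·-2.375 - (-2)·-0.500) / (8) = -0.031
  v = (9 - (3)·0.250 - (-2)·-0.500) / (-8) = -0.906
  w = (1 - (-1)·0.250 - (-3)·-2.375) / (8) = -0.734

(-0.031, -0.906, -0.734)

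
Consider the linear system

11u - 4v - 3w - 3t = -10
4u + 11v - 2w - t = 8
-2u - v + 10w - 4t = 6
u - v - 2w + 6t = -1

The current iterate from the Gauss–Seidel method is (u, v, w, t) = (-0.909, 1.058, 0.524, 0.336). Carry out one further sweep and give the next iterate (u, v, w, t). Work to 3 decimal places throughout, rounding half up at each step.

One sweep:
  u = (-10 - (-4)·1.058 - (-3)·0.524 - (-3)·0.336) / (11) = -0.290
  v = (8 - (4)·-0.290 - (-2)·0.524 - (-1)·0.336) / (11) = 0.959
  w = (6 - (-2)·-0.290 - (-1)·0.959 - (-4)·0.336) / (10) = 0.772
  t = (-1 - (1)·-0.290 - (-1)·0.959 - (-2)·0.772) / (6) = 0.299

(-0.290, 0.959, 0.772, 0.299)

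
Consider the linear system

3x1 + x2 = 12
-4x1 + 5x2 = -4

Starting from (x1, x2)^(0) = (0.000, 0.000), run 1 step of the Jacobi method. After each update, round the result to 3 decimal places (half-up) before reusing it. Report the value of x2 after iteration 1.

-0.800

Iteration 1:
  x1 = (12 - (1)·0.000) / (3) = 4.000
  x2 = (-4 - (-4)·0.000) / (5) = -0.800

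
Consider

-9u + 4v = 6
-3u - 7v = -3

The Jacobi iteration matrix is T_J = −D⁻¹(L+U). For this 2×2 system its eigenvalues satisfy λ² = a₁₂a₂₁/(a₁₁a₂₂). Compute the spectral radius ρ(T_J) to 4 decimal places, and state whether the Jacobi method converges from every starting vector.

a₁₂a₂₁/(a₁₁a₂₂) = (4)·(-3) / ((-9)·(-7)) = -0.190476
ρ = √|-0.190476| = √0.190476 = 0.4364
ρ < 1, so Jacobi converges

0.4364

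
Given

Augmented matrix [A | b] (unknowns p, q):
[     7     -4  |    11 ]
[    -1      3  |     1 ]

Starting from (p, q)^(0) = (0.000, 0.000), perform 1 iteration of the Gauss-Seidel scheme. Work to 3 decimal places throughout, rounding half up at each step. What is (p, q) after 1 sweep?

Iteration 1:
  p = (11 - (-4)·0.000) / (7) = 1.571
  q = (1 - (-1)·1.571) / (3) = 0.857

(1.571, 0.857)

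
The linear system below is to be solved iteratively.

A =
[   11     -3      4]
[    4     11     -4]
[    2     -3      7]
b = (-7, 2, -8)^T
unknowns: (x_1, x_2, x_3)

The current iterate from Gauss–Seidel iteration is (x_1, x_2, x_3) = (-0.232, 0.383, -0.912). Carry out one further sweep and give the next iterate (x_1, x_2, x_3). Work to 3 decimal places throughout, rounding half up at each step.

(-0.200, -0.077, -1.119)

One sweep:
  x_1 = (-7 - (-3)·0.383 - (4)·-0.912) / (11) = -0.200
  x_2 = (2 - (4)·-0.200 - (-4)·-0.912) / (11) = -0.077
  x_3 = (-8 - (2)·-0.200 - (-3)·-0.077) / (7) = -1.119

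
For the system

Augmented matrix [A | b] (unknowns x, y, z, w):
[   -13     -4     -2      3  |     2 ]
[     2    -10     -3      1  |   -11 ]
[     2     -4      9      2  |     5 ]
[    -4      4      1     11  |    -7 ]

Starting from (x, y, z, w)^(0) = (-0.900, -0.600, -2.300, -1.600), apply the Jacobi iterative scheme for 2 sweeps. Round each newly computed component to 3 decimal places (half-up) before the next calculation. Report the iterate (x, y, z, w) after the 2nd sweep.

Iteration 1:
  x = (2 - (-4)·-0.600 - (-2)·-2.300 - (3)·-1.600) / (-13) = 0.015
  y = (-11 - (2)·-0.900 - (-3)·-2.300 - (1)·-1.600) / (-10) = 1.450
  z = (5 - (2)·-0.900 - (-4)·-0.600 - (2)·-1.600) / (9) = 0.844
  w = (-7 - (-4)·-0.900 - (4)·-0.600 - (1)·-2.300) / (11) = -0.536
Iteration 2:
  x = (2 - (-4)·1.450 - (-2)·0.844 - (3)·-0.536) / (-13) = -0.854
  y = (-11 - (2)·0.015 - (-3)·0.844 - (1)·-0.536) / (-10) = 0.796
  z = (5 - (2)·0.015 - (-4)·1.450 - (2)·-0.536) / (9) = 1.316
  w = (-7 - (-4)·0.015 - (4)·1.450 - (1)·0.844) / (11) = -1.235

(-0.854, 0.796, 1.316, -1.235)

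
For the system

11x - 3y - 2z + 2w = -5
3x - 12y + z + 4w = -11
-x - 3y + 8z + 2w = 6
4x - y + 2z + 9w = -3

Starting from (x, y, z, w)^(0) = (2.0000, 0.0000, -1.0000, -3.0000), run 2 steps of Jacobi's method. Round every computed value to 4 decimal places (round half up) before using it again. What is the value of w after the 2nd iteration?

Iteration 1:
  x = (-5 - (-3)·0.0000 - (-2)·-1.0000 - (2)·-3.0000) / (11) = -0.0909
  y = (-11 - (3)·2.0000 - (1)·-1.0000 - (4)·-3.0000) / (-12) = 0.3333
  z = (6 - (-1)·2.0000 - (-3)·0.0000 - (2)·-3.0000) / (8) = 1.7500
  w = (-3 - (4)·2.0000 - (-1)·0.0000 - (2)·-1.0000) / (9) = -1.0000
Iteration 2:
  x = (-5 - (-3)·0.3333 - (-2)·1.7500 - (2)·-1.0000) / (11) = 0.1364
  y = (-11 - (3)·-0.0909 - (1)·1.7500 - (4)·-1.0000) / (-12) = 0.7064
  z = (6 - (-1)·-0.0909 - (-3)·0.3333 - (2)·-1.0000) / (8) = 1.1136
  w = (-3 - (4)·-0.0909 - (-1)·0.3333 - (2)·1.7500) / (9) = -0.6448

-0.6448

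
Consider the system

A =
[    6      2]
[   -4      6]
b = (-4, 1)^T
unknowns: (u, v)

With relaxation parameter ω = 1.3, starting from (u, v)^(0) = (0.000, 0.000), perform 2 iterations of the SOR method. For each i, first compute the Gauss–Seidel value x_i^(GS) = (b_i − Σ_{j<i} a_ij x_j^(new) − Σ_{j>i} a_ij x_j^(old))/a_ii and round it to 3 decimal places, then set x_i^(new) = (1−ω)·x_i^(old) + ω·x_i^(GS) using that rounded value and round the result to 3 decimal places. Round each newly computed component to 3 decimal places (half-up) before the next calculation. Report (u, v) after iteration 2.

(-0.376, 0.051)

Iteration 1:
  u: GS value = (-4 - (2)·0.000) / (6) = -0.667;  u ← (1−ω)·0.000 + ω·-0.667 = -0.867
  v: GS value = (1 - (-4)·-0.867) / (6) = -0.411;  v ← (1−ω)·0.000 + ω·-0.411 = -0.534
Iteration 2:
  u: GS value = (-4 - (2)·-0.534) / (6) = -0.489;  u ← (1−ω)·-0.867 + ω·-0.489 = -0.376
  v: GS value = (1 - (-4)·-0.376) / (6) = -0.084;  v ← (1−ω)·-0.534 + ω·-0.084 = 0.051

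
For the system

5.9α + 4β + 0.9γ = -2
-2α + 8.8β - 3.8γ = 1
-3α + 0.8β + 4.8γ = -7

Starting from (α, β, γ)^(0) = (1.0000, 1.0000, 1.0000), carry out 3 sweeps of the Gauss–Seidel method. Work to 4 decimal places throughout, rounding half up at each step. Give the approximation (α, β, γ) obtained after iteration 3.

Iteration 1:
  α = (-2 - (4)·1.0000 - (0.9)·1.0000) / (5.9) = -1.1695
  β = (1 - (-2)·-1.1695 - (-3.8)·1.0000) / (8.8) = 0.2797
  γ = (-7 - (-3)·-1.1695 - (0.8)·0.2797) / (4.8) = -2.2359
Iteration 2:
  α = (-2 - (4)·0.2797 - (0.9)·-2.2359) / (5.9) = -0.1875
  β = (1 - (-2)·-0.1875 - (-3.8)·-2.2359) / (8.8) = -0.8945
  γ = (-7 - (-3)·-0.1875 - (0.8)·-0.8945) / (4.8) = -1.4264
Iteration 3:
  α = (-2 - (4)·-0.8945 - (0.9)·-1.4264) / (5.9) = 0.4850
  β = (1 - (-2)·0.4850 - (-3.8)·-1.4264) / (8.8) = -0.3921
  γ = (-7 - (-3)·0.4850 - (0.8)·-0.3921) / (4.8) = -1.0899

(0.4850, -0.3921, -1.0899)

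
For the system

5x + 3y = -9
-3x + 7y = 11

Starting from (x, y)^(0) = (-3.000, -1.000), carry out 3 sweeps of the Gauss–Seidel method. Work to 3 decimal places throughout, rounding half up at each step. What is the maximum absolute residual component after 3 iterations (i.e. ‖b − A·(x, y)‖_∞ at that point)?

0.407

Iteration 1:
  x = (-9 - (3)·-1.000) / (5) = -1.200
  y = (11 - (-3)·-1.200) / (7) = 1.057
Iteration 2:
  x = (-9 - (3)·1.057) / (5) = -2.434
  y = (11 - (-3)·-2.434) / (7) = 0.528
Iteration 3:
  x = (-9 - (3)·0.528) / (5) = -2.117
  y = (11 - (-3)·-2.117) / (7) = 0.664
Residual b − A·x = (-0.407, 0.001); ∞-norm = 0.407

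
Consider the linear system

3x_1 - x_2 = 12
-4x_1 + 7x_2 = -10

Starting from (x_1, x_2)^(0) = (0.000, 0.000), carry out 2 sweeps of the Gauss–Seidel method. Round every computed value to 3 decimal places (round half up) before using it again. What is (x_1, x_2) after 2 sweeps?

(4.286, 1.021)

Iteration 1:
  x_1 = (12 - (-1)·0.000) / (3) = 4.000
  x_2 = (-10 - (-4)·4.000) / (7) = 0.857
Iteration 2:
  x_1 = (12 - (-1)·0.857) / (3) = 4.286
  x_2 = (-10 - (-4)·4.286) / (7) = 1.021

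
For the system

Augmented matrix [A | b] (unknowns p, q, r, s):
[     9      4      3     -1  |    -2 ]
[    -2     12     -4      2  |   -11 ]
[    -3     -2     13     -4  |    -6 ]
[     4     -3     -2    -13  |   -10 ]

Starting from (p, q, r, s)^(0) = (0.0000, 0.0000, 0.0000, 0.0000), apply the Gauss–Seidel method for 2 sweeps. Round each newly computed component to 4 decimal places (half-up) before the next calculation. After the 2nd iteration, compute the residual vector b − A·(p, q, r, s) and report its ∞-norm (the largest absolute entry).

1.3448

Iteration 1:
  p = (-2 - (4)·0.0000 - (3)·0.0000 - (-1)·0.0000) / (9) = -0.2222
  q = (-11 - (-2)·-0.2222 - (-4)·0.0000 - (2)·0.0000) / (12) = -0.9537
  r = (-6 - (-3)·-0.2222 - (-2)·-0.9537 - (-4)·0.0000) / (13) = -0.6595
  s = (-10 - (4)·-0.2222 - (-3)·-0.9537 - (-2)·-0.6595) / (-13) = 1.0224
Iteration 2:
  p = (-2 - (4)·-0.9537 - (3)·-0.6595 - (-1)·1.0224) / (9) = 0.5351
  q = (-11 - (-2)·0.5351 - (-4)·-0.6595 - (2)·1.0224) / (12) = -1.2177
  r = (-6 - (-3)·0.5351 - (-2)·-1.2177 - (-4)·1.0224) / (13) = -0.2108
  s = (-10 - (4)·0.5351 - (-3)·-1.2177 - (-2)·-0.2108) / (-13) = 1.2473
Residual b − A·x = (-0.0654, 1.3448, 0.8995, -0.0002); ∞-norm = 1.3448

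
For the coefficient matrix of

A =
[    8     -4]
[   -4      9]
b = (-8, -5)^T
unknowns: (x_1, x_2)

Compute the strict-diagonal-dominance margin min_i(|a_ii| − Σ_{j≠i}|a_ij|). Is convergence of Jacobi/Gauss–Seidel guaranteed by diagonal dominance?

row 1: |8| − (4) = 4
row 2: |9| − (4) = 5
minimum over rows = 4 → strictly diagonally dominant (convergence guaranteed)

4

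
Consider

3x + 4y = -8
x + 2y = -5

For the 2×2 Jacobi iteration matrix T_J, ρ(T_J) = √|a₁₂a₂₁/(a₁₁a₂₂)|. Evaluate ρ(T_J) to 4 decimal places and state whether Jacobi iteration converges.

0.8165

a₁₂a₂₁/(a₁₁a₂₂) = (4)·(1) / ((3)·(2)) = 0.666667
ρ = √|0.666667| = √0.666667 = 0.8165
ρ < 1, so Jacobi converges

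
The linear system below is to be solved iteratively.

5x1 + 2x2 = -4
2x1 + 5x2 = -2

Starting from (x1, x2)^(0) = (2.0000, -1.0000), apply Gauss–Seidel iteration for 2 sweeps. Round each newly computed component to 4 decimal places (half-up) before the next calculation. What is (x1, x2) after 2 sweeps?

Iteration 1:
  x1 = (-4 - (2)·-1.0000) / (5) = -0.4000
  x2 = (-2 - (2)·-0.4000) / (5) = -0.2400
Iteration 2:
  x1 = (-4 - (2)·-0.2400) / (5) = -0.7040
  x2 = (-2 - (2)·-0.7040) / (5) = -0.1184

(-0.7040, -0.1184)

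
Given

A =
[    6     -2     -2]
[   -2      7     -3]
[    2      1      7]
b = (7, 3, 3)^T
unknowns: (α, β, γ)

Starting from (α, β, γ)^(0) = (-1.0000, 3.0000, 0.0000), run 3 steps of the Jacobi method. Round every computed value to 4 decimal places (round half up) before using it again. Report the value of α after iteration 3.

1.4864

Iteration 1:
  α = (7 - (-2)·3.0000 - (-2)·0.0000) / (6) = 2.1667
  β = (3 - (-2)·-1.0000 - (-3)·0.0000) / (7) = 0.1429
  γ = (3 - (2)·-1.0000 - (1)·3.0000) / (7) = 0.2857
Iteration 2:
  α = (7 - (-2)·0.1429 - (-2)·0.2857) / (6) = 1.3095
  β = (3 - (-2)·2.1667 - (-3)·0.2857) / (7) = 1.1701
  γ = (3 - (2)·2.1667 - (1)·0.1429) / (7) = -0.2109
Iteration 3:
  α = (7 - (-2)·1.1701 - (-2)·-0.2109) / (6) = 1.4864
  β = (3 - (-2)·1.3095 - (-3)·-0.2109) / (7) = 0.7123
  γ = (3 - (2)·1.3095 - (1)·1.1701) / (7) = -0.1127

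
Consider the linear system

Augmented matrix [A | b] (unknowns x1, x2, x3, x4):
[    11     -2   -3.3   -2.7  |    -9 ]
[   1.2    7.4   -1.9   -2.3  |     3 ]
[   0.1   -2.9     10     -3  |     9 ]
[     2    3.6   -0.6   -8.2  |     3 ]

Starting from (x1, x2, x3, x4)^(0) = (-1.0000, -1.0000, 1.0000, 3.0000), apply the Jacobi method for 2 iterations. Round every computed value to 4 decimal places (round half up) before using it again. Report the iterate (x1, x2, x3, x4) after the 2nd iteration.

(-0.3182, 0.4410, 1.0725, 0.3031)

Iteration 1:
  x1 = (-9 - (-2)·-1.0000 - (-3.3)·1.0000 - (-2.7)·3.0000) / (11) = 0.0364
  x2 = (3 - (1.2)·-1.0000 - (-1.9)·1.0000 - (-2.3)·3.0000) / (7.4) = 1.7568
  x3 = (9 - (0.1)·-1.0000 - (-2.9)·-1.0000 - (-3)·3.0000) / (10) = 1.5200
  x4 = (3 - (2)·-1.0000 - (3.6)·-1.0000 - (-0.6)·1.0000) / (-8.2) = -1.1220
Iteration 2:
  x1 = (-9 - (-2)·1.7568 - (-3.3)·1.5200 - (-2.7)·-1.1220) / (11) = -0.3182
  x2 = (3 - (1.2)·0.0364 - (-1.9)·1.5200 - (-2.3)·-1.1220) / (7.4) = 0.4410
  x3 = (9 - (0.1)·0.0364 - (-2.9)·1.7568 - (-3)·-1.1220) / (10) = 1.0725
  x4 = (3 - (2)·0.0364 - (3.6)·1.7568 - (-0.6)·1.5200) / (-8.2) = 0.3031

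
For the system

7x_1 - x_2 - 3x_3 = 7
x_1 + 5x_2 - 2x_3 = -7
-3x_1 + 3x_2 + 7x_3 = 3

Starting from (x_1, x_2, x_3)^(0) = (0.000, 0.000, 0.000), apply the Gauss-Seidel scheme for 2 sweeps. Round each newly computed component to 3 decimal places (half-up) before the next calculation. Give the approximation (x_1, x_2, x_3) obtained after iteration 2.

(1.433, -1.069, 1.501)

Iteration 1:
  x_1 = (7 - (-1)·0.000 - (-3)·0.000) / (7) = 1.000
  x_2 = (-7 - (1)·1.000 - (-2)·0.000) / (5) = -1.600
  x_3 = (3 - (-3)·1.000 - (3)·-1.600) / (7) = 1.543
Iteration 2:
  x_1 = (7 - (-1)·-1.600 - (-3)·1.543) / (7) = 1.433
  x_2 = (-7 - (1)·1.433 - (-2)·1.543) / (5) = -1.069
  x_3 = (3 - (-3)·1.433 - (3)·-1.069) / (7) = 1.501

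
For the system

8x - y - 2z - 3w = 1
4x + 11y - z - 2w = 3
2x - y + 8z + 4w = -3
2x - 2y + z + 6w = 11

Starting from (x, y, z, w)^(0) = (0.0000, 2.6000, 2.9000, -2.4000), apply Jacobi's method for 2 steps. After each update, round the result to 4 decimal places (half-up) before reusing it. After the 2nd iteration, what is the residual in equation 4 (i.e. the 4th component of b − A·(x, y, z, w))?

1.8878

Iteration 1:
  x = (1 - (-1)·2.6000 - (-2)·2.9000 - (-3)·-2.4000) / (8) = 0.2750
  y = (3 - (4)·0.0000 - (-1)·2.9000 - (-2)·-2.4000) / (11) = 0.1000
  z = (-3 - (2)·0.0000 - (-1)·2.6000 - (4)·-2.4000) / (8) = 1.1500
  w = (11 - (2)·0.0000 - (-2)·2.6000 - (1)·2.9000) / (6) = 2.2167
Iteration 2:
  x = (1 - (-1)·0.1000 - (-2)·1.1500 - (-3)·2.2167) / (8) = 1.2563
  y = (3 - (4)·0.2750 - (-1)·1.1500 - (-2)·2.2167) / (11) = 0.6803
  z = (-3 - (2)·0.2750 - (-1)·0.1000 - (4)·2.2167) / (8) = -1.5396
  w = (11 - (2)·0.2750 - (-2)·0.1000 - (1)·1.1500) / (6) = 1.5833
Residual b − A·x = (-6.6994, -7.8815, 1.1513, 1.8878)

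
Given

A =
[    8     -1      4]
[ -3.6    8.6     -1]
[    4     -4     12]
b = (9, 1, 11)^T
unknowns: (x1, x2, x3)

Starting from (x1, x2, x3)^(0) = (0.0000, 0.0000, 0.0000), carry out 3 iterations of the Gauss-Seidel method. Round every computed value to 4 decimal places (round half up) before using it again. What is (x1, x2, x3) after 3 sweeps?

Iteration 1:
  x1 = (9 - (-1)·0.0000 - (4)·0.0000) / (8) = 1.1250
  x2 = (1 - (-3.6)·1.1250 - (-1)·0.0000) / (8.6) = 0.5872
  x3 = (11 - (4)·1.1250 - (-4)·0.5872) / (12) = 0.7374
Iteration 2:
  x1 = (9 - (-1)·0.5872 - (4)·0.7374) / (8) = 0.8297
  x2 = (1 - (-3.6)·0.8297 - (-1)·0.7374) / (8.6) = 0.5493
  x3 = (11 - (4)·0.8297 - (-4)·0.5493) / (12) = 0.8232
Iteration 3:
  x1 = (9 - (-1)·0.5493 - (4)·0.8232) / (8) = 0.7821
  x2 = (1 - (-3.6)·0.7821 - (-1)·0.8232) / (8.6) = 0.5394
  x3 = (11 - (4)·0.7821 - (-4)·0.5394) / (12) = 0.8358

(0.7821, 0.5394, 0.8358)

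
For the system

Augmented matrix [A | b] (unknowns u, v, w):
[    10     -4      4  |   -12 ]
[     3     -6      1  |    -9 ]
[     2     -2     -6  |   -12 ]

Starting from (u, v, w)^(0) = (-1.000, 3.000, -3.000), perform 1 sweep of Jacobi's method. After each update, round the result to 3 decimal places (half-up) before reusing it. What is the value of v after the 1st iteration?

0.500

Iteration 1:
  u = (-12 - (-4)·3.000 - (4)·-3.000) / (10) = 1.200
  v = (-9 - (3)·-1.000 - (1)·-3.000) / (-6) = 0.500
  w = (-12 - (2)·-1.000 - (-2)·3.000) / (-6) = 0.667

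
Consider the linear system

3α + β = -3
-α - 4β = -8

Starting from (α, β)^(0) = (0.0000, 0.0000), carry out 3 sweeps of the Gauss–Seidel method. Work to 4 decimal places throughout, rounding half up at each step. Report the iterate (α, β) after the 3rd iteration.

Iteration 1:
  α = (-3 - (1)·0.0000) / (3) = -1.0000
  β = (-8 - (-1)·-1.0000) / (-4) = 2.2500
Iteration 2:
  α = (-3 - (1)·2.2500) / (3) = -1.7500
  β = (-8 - (-1)·-1.7500) / (-4) = 2.4375
Iteration 3:
  α = (-3 - (1)·2.4375) / (3) = -1.8125
  β = (-8 - (-1)·-1.8125) / (-4) = 2.4531

(-1.8125, 2.4531)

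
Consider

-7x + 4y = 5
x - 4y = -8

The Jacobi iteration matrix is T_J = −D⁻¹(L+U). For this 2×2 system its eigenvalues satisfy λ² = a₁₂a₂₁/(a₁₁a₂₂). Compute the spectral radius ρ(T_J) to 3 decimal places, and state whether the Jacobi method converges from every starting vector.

0.378

a₁₂a₂₁/(a₁₁a₂₂) = (4)·(1) / ((-7)·(-4)) = 0.142857
ρ = √|0.142857| = √0.142857 = 0.378
ρ < 1, so Jacobi converges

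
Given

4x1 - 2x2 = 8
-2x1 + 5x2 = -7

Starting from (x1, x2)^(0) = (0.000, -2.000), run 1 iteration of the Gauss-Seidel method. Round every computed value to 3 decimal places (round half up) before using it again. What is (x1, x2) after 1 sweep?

(1.000, -1.000)

Iteration 1:
  x1 = (8 - (-2)·-2.000) / (4) = 1.000
  x2 = (-7 - (-2)·1.000) / (5) = -1.000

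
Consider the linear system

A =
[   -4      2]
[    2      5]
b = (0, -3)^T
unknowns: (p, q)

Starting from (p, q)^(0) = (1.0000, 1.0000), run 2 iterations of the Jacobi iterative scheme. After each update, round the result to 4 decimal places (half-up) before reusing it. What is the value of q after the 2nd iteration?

-0.8000

Iteration 1:
  p = (0 - (2)·1.0000) / (-4) = 0.5000
  q = (-3 - (2)·1.0000) / (5) = -1.0000
Iteration 2:
  p = (0 - (2)·-1.0000) / (-4) = -0.5000
  q = (-3 - (2)·0.5000) / (5) = -0.8000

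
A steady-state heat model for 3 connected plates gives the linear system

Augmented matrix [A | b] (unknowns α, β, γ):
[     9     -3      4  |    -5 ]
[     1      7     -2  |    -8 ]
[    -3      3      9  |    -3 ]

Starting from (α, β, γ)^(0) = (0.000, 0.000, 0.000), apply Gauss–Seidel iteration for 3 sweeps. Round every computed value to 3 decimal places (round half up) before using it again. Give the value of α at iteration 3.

-0.798

Iteration 1:
  α = (-5 - (-3)·0.000 - (4)·0.000) / (9) = -0.556
  β = (-8 - (1)·-0.556 - (-2)·0.000) / (7) = -1.063
  γ = (-3 - (-3)·-0.556 - (3)·-1.063) / (9) = -0.164
Iteration 2:
  α = (-5 - (-3)·-1.063 - (4)·-0.164) / (9) = -0.837
  β = (-8 - (1)·-0.837 - (-2)·-0.164) / (7) = -1.070
  γ = (-3 - (-3)·-0.837 - (3)·-1.070) / (9) = -0.256
Iteration 3:
  α = (-5 - (-3)·-1.070 - (4)·-0.256) / (9) = -0.798
  β = (-8 - (1)·-0.798 - (-2)·-0.256) / (7) = -1.102
  γ = (-3 - (-3)·-0.798 - (3)·-1.102) / (9) = -0.232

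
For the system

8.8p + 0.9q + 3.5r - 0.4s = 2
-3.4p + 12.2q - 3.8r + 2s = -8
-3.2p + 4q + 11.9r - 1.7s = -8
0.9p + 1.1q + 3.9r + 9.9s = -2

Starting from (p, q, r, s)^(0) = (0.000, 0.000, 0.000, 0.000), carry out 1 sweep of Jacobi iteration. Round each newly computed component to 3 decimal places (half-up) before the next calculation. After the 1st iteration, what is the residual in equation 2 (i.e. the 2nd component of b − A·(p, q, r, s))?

-1.375

Iteration 1:
  p = (2 - (0.9)·0.000 - (3.5)·0.000 - (-0.4)·0.000) / (8.8) = 0.227
  q = (-8 - (-3.4)·0.000 - (-3.8)·0.000 - (2)·0.000) / (12.2) = -0.656
  r = (-8 - (-3.2)·0.000 - (4)·0.000 - (-1.7)·0.000) / (11.9) = -0.672
  s = (-2 - (0.9)·0.000 - (1.1)·0.000 - (3.9)·0.000) / (9.9) = -0.202
Residual b − A·x = (2.864, -1.375, 3.004, 3.138)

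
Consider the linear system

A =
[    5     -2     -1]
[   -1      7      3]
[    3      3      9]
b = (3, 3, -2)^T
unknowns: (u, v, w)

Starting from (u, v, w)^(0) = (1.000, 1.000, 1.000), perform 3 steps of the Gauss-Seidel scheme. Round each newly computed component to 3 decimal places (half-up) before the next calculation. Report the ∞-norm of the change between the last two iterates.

Iteration 1:
  u = (3 - (-2)·1.000 - (-1)·1.000) / (5) = 1.200
  v = (3 - (-1)·1.200 - (3)·1.000) / (7) = 0.171
  w = (-2 - (3)·1.200 - (3)·0.171) / (9) = -0.679
Iteration 2:
  u = (3 - (-2)·0.171 - (-1)·-0.679) / (5) = 0.533
  v = (3 - (-1)·0.533 - (3)·-0.679) / (7) = 0.796
  w = (-2 - (3)·0.533 - (3)·0.796) / (9) = -0.665
Iteration 3:
  u = (3 - (-2)·0.796 - (-1)·-0.665) / (5) = 0.785
  v = (3 - (-1)·0.785 - (3)·-0.665) / (7) = 0.826
  w = (-2 - (3)·0.785 - (3)·0.826) / (9) = -0.759
Change: (0.252, 0.030, -0.094) → max |·| = 0.252

0.252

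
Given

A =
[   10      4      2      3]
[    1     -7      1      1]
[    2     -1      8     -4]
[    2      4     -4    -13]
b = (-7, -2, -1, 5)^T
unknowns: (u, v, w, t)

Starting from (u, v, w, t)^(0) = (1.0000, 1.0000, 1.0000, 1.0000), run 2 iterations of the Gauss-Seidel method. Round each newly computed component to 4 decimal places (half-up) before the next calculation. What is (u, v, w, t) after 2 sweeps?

(-0.7677, 0.1819, -0.2988, -0.3548)

Iteration 1:
  u = (-7 - (4)·1.0000 - (2)·1.0000 - (3)·1.0000) / (10) = -1.6000
  v = (-2 - (1)·-1.6000 - (1)·1.0000 - (1)·1.0000) / (-7) = 0.3429
  w = (-1 - (2)·-1.6000 - (-1)·0.3429 - (-4)·1.0000) / (8) = 0.8179
  t = (5 - (2)·-1.6000 - (4)·0.3429 - (-4)·0.8179) / (-13) = -0.7769
Iteration 2:
  u = (-7 - (4)·0.3429 - (2)·0.8179 - (3)·-0.7769) / (10) = -0.7677
  v = (-2 - (1)·-0.7677 - (1)·0.8179 - (1)·-0.7769) / (-7) = 0.1819
  w = (-1 - (2)·-0.7677 - (-1)·0.1819 - (-4)·-0.7769) / (8) = -0.2988
  t = (5 - (2)·-0.7677 - (4)·0.1819 - (-4)·-0.2988) / (-13) = -0.3548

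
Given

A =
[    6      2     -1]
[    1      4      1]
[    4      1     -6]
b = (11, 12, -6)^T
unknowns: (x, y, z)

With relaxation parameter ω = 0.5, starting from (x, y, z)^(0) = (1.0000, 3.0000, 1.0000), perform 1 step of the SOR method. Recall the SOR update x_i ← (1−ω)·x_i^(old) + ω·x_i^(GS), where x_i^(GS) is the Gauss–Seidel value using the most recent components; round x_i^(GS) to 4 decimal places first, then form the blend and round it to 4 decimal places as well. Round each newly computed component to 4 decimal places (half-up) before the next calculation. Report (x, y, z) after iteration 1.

(1.0000, 2.7500, 1.5625)

Iteration 1:
  x: GS value = (11 - (2)·3.0000 - (-1)·1.0000) / (6) = 1.0000;  x ← (1−ω)·1.0000 + ω·1.0000 = 1.0000
  y: GS value = (12 - (1)·1.0000 - (1)·1.0000) / (4) = 2.5000;  y ← (1−ω)·3.0000 + ω·2.5000 = 2.7500
  z: GS value = (-6 - (4)·1.0000 - (1)·2.7500) / (-6) = 2.1250;  z ← (1−ω)·1.0000 + ω·2.1250 = 1.5625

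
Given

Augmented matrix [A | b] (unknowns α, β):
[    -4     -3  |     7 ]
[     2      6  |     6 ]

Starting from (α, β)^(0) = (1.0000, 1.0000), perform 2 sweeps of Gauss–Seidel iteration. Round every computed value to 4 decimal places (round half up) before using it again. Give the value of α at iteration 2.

-3.1250

Iteration 1:
  α = (7 - (-3)·1.0000) / (-4) = -2.5000
  β = (6 - (2)·-2.5000) / (6) = 1.8333
Iteration 2:
  α = (7 - (-3)·1.8333) / (-4) = -3.1250
  β = (6 - (2)·-3.1250) / (6) = 2.0417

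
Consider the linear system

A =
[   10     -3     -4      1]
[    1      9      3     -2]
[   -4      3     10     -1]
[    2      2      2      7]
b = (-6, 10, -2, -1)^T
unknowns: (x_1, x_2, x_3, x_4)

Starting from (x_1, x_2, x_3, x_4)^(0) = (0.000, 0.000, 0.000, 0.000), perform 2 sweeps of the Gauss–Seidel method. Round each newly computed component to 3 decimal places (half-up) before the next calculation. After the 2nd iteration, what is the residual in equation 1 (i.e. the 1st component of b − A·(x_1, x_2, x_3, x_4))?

Iteration 1:
  x_1 = (-6 - (-3)·0.000 - (-4)·0.000 - (1)·0.000) / (10) = -0.600
  x_2 = (10 - (1)·-0.600 - (3)·0.000 - (-2)·0.000) / (9) = 1.178
  x_3 = (-2 - (-4)·-0.600 - (3)·1.178 - (-1)·0.000) / (10) = -0.793
  x_4 = (-1 - (2)·-0.600 - (2)·1.178 - (2)·-0.793) / (7) = -0.081
Iteration 2:
  x_1 = (-6 - (-3)·1.178 - (-4)·-0.793 - (1)·-0.081) / (10) = -0.556
  x_2 = (10 - (1)·-0.556 - (3)·-0.793 - (-2)·-0.081) / (9) = 1.419
  x_3 = (-2 - (-4)·-0.556 - (3)·1.419 - (-1)·-0.081) / (10) = -0.856
  x_4 = (-1 - (2)·-0.556 - (2)·1.419 - (2)·-0.856) / (7) = -0.145
Residual b − A·x = (0.538, 0.063, -0.066, 0.001)

0.538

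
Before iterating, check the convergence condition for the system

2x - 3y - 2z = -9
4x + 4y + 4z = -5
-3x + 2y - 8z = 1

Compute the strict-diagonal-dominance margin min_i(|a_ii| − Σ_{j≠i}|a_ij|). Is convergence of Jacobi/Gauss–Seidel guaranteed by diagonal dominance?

-4

row 1: |2| − (3+2) = -3
row 2: |4| − (4+4) = -4
row 3: |-8| − (3+2) = 3
minimum over rows = -4 → not strictly diagonally dominant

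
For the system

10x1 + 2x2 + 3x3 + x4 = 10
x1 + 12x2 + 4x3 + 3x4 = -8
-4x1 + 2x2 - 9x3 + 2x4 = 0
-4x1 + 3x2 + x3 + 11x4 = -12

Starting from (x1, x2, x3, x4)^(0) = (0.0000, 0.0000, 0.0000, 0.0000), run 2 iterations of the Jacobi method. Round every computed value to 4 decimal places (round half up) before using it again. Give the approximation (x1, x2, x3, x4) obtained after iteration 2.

(1.2424, -0.4773, -0.8350, -0.5454)

Iteration 1:
  x1 = (10 - (2)·0.0000 - (3)·0.0000 - (1)·0.0000) / (10) = 1.0000
  x2 = (-8 - (1)·0.0000 - (4)·0.0000 - (3)·0.0000) / (12) = -0.6667
  x3 = (0 - (-4)·0.0000 - (2)·0.0000 - (2)·0.0000) / (-9) = 0.0000
  x4 = (-12 - (-4)·0.0000 - (3)·0.0000 - (1)·0.0000) / (11) = -1.0909
Iteration 2:
  x1 = (10 - (2)·-0.6667 - (3)·0.0000 - (1)·-1.0909) / (10) = 1.2424
  x2 = (-8 - (1)·1.0000 - (4)·0.0000 - (3)·-1.0909) / (12) = -0.4773
  x3 = (0 - (-4)·1.0000 - (2)·-0.6667 - (2)·-1.0909) / (-9) = -0.8350
  x4 = (-12 - (-4)·1.0000 - (3)·-0.6667 - (1)·0.0000) / (11) = -0.5454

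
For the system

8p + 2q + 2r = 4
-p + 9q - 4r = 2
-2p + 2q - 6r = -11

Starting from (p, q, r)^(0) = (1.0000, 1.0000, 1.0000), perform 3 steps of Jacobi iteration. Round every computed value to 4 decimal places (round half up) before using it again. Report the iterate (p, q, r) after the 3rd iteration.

Iteration 1:
  p = (4 - (2)·1.0000 - (2)·1.0000) / (8) = 0.0000
  q = (2 - (-1)·1.0000 - (-4)·1.0000) / (9) = 0.7778
  r = (-11 - (-2)·1.0000 - (2)·1.0000) / (-6) = 1.8333
Iteration 2:
  p = (4 - (2)·0.7778 - (2)·1.8333) / (8) = -0.1528
  q = (2 - (-1)·0.0000 - (-4)·1.8333) / (9) = 1.0370
  r = (-11 - (-2)·0.0000 - (2)·0.7778) / (-6) = 2.0926
Iteration 3:
  p = (4 - (2)·1.0370 - (2)·2.0926) / (8) = -0.2824
  q = (2 - (-1)·-0.1528 - (-4)·2.0926) / (9) = 1.1353
  r = (-11 - (-2)·-0.1528 - (2)·1.0370) / (-6) = 2.2299

(-0.2824, 1.1353, 2.2299)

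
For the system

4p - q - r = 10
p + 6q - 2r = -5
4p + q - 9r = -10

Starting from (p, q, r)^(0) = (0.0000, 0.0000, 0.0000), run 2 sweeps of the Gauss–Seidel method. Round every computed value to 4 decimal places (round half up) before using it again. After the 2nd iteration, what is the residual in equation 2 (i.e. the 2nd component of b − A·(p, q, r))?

0.3319

Iteration 1:
  p = (10 - (-1)·0.0000 - (-1)·0.0000) / (4) = 2.5000
  q = (-5 - (1)·2.5000 - (-2)·0.0000) / (6) = -1.2500
  r = (-10 - (4)·2.5000 - (1)·-1.2500) / (-9) = 2.0833
Iteration 2:
  p = (10 - (-1)·-1.2500 - (-1)·2.0833) / (4) = 2.7083
  q = (-5 - (1)·2.7083 - (-2)·2.0833) / (6) = -0.5903
  r = (-10 - (4)·2.7083 - (1)·-0.5903) / (-9) = 2.2492
Residual b − A·x = (0.8257, 0.3319, -0.0001)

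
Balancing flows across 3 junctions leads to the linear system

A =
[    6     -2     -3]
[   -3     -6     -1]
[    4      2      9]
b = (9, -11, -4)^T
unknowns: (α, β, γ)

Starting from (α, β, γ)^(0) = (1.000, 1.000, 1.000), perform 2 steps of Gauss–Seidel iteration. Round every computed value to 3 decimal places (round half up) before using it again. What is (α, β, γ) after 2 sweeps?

(0.871, 1.663, -1.201)

Iteration 1:
  α = (9 - (-2)·1.000 - (-3)·1.000) / (6) = 2.333
  β = (-11 - (-3)·2.333 - (-1)·1.000) / (-6) = 0.500
  γ = (-4 - (4)·2.333 - (2)·0.500) / (9) = -1.592
Iteration 2:
  α = (9 - (-2)·0.500 - (-3)·-1.592) / (6) = 0.871
  β = (-11 - (-3)·0.871 - (-1)·-1.592) / (-6) = 1.663
  γ = (-4 - (4)·0.871 - (2)·1.663) / (9) = -1.201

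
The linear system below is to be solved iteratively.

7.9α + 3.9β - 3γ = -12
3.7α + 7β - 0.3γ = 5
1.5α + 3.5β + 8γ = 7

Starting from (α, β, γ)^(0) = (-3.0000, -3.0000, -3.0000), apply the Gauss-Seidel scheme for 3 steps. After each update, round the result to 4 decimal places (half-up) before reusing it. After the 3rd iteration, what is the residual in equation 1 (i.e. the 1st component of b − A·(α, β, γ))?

-0.6393

Iteration 1:
  α = (-12 - (3.9)·-3.0000 - (-3)·-3.0000) / (7.9) = -1.1772
  β = (5 - (3.7)·-1.1772 - (-0.3)·-3.0000) / (7) = 1.2079
  γ = (7 - (1.5)·-1.1772 - (3.5)·1.2079) / (8) = 0.5673
Iteration 2:
  α = (-12 - (3.9)·1.2079 - (-3)·0.5673) / (7.9) = -1.8999
  β = (5 - (3.7)·-1.8999 - (-0.3)·0.5673) / (7) = 1.7428
  γ = (7 - (1.5)·-1.8999 - (3.5)·1.7428) / (8) = 0.4688
Iteration 3:
  α = (-12 - (3.9)·1.7428 - (-3)·0.4688) / (7.9) = -2.2013
  β = (5 - (3.7)·-2.2013 - (-0.3)·0.4688) / (7) = 1.8979
  γ = (7 - (1.5)·-2.2013 - (3.5)·1.8979) / (8) = 0.4574
Residual b − A·x = (-0.6393, -0.0033, 0.0001)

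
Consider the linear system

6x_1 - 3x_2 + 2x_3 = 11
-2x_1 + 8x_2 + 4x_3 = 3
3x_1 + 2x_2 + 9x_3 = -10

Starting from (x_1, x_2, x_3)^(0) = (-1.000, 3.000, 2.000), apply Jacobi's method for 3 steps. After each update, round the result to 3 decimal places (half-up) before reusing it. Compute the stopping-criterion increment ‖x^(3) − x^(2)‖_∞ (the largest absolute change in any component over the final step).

1.440

Iteration 1:
  x_1 = (11 - (-3)·3.000 - (2)·2.000) / (6) = 2.667
  x_2 = (3 - (-2)·-1.000 - (4)·2.000) / (8) = -0.875
  x_3 = (-10 - (3)·-1.000 - (2)·3.000) / (9) = -1.444
Iteration 2:
  x_1 = (11 - (-3)·-0.875 - (2)·-1.444) / (6) = 1.877
  x_2 = (3 - (-2)·2.667 - (4)·-1.444) / (8) = 1.764
  x_3 = (-10 - (3)·2.667 - (2)·-0.875) / (9) = -1.806
Iteration 3:
  x_1 = (11 - (-3)·1.764 - (2)·-1.806) / (6) = 3.317
  x_2 = (3 - (-2)·1.877 - (4)·-1.806) / (8) = 1.747
  x_3 = (-10 - (3)·1.877 - (2)·1.764) / (9) = -2.129
Change: (1.440, -0.017, -0.323) → max |·| = 1.440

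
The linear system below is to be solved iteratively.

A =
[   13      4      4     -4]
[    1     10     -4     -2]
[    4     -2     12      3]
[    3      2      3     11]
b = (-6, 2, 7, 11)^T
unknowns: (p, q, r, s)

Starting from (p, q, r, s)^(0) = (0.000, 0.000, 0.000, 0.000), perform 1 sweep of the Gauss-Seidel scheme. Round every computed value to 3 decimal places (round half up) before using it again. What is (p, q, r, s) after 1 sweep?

Iteration 1:
  p = (-6 - (4)·0.000 - (4)·0.000 - (-4)·0.000) / (13) = -0.462
  q = (2 - (1)·-0.462 - (-4)·0.000 - (-2)·0.000) / (10) = 0.246
  r = (7 - (4)·-0.462 - (-2)·0.246 - (3)·0.000) / (12) = 0.778
  s = (11 - (3)·-0.462 - (2)·0.246 - (3)·0.778) / (11) = 0.869

(-0.462, 0.246, 0.778, 0.869)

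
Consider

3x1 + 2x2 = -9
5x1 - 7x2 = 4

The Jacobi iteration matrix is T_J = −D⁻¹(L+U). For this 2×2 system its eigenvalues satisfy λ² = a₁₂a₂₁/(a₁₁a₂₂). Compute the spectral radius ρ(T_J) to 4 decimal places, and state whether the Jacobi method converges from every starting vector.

a₁₂a₂₁/(a₁₁a₂₂) = (2)·(5) / ((3)·(-7)) = -0.476190
ρ = √|-0.476190| = √0.476190 = 0.6901
ρ < 1, so Jacobi converges

0.6901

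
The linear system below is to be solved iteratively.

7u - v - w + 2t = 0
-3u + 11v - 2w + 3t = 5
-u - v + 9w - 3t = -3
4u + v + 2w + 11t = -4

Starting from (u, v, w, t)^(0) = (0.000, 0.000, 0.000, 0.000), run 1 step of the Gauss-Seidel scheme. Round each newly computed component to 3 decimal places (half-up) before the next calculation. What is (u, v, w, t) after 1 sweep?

(0.000, 0.455, -0.283, -0.354)

Iteration 1:
  u = (0 - (-1)·0.000 - (-1)·0.000 - (2)·0.000) / (7) = 0.000
  v = (5 - (-3)·0.000 - (-2)·0.000 - (3)·0.000) / (11) = 0.455
  w = (-3 - (-1)·0.000 - (-1)·0.455 - (-3)·0.000) / (9) = -0.283
  t = (-4 - (4)·0.000 - (1)·0.455 - (2)·-0.283) / (11) = -0.354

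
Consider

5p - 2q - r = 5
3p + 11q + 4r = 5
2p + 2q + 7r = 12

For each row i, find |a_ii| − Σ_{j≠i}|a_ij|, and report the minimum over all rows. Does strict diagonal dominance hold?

2

row 1: |5| − (2+1) = 2
row 2: |11| − (3+4) = 4
row 3: |7| − (2+2) = 3
minimum over rows = 2 → strictly diagonally dominant (convergence guaranteed)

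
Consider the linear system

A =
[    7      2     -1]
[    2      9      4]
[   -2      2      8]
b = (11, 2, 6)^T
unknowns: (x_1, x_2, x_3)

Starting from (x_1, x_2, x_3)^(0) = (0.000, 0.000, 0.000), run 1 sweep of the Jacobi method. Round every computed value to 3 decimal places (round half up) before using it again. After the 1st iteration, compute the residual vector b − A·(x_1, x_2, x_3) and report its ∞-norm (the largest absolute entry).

6.140

Iteration 1:
  x_1 = (11 - (2)·0.000 - (-1)·0.000) / (7) = 1.571
  x_2 = (2 - (2)·0.000 - (4)·0.000) / (9) = 0.222
  x_3 = (6 - (-2)·0.000 - (2)·0.000) / (8) = 0.750
Residual b − A·x = (0.309, -6.140, 2.698); ∞-norm = 6.140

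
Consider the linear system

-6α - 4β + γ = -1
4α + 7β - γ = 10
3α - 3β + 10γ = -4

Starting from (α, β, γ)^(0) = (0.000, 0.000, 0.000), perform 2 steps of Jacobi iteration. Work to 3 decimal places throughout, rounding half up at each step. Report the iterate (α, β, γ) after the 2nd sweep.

Iteration 1:
  α = (-1 - (-4)·0.000 - (1)·0.000) / (-6) = 0.167
  β = (10 - (4)·0.000 - (-1)·0.000) / (7) = 1.429
  γ = (-4 - (3)·0.000 - (-3)·0.000) / (10) = -0.400
Iteration 2:
  α = (-1 - (-4)·1.429 - (1)·-0.400) / (-6) = -0.853
  β = (10 - (4)·0.167 - (-1)·-0.400) / (7) = 1.276
  γ = (-4 - (3)·0.167 - (-3)·1.429) / (10) = -0.021

(-0.853, 1.276, -0.021)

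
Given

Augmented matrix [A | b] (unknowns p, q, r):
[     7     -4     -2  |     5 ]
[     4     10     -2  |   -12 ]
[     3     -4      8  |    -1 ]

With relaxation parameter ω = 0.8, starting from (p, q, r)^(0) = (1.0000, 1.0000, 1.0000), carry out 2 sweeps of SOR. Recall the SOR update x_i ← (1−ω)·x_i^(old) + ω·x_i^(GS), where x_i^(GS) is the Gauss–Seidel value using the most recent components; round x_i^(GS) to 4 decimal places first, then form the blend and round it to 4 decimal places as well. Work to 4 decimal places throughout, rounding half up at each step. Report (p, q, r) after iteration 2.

(0.2009, -1.3597, -0.8569)

Iteration 1:
  p: GS value = (5 - (-4)·1.0000 - (-2)·1.0000) / (7) = 1.5714;  p ← (1−ω)·1.0000 + ω·1.5714 = 1.4571
  q: GS value = (-12 - (4)·1.4571 - (-2)·1.0000) / (10) = -1.5828;  q ← (1−ω)·1.0000 + ω·-1.5828 = -1.0662
  r: GS value = (-1 - (3)·1.4571 - (-4)·-1.0662) / (8) = -1.2045;  r ← (1−ω)·1.0000 + ω·-1.2045 = -0.7636
Iteration 2:
  p: GS value = (5 - (-4)·-1.0662 - (-2)·-0.7636) / (7) = -0.1131;  p ← (1−ω)·1.4571 + ω·-0.1131 = 0.2009
  q: GS value = (-12 - (4)·0.2009 - (-2)·-0.7636) / (10) = -1.4331;  q ← (1−ω)·-1.0662 + ω·-1.4331 = -1.3597
  r: GS value = (-1 - (3)·0.2009 - (-4)·-1.3597) / (8) = -0.8802;  r ← (1−ω)·-0.7636 + ω·-0.8802 = -0.8569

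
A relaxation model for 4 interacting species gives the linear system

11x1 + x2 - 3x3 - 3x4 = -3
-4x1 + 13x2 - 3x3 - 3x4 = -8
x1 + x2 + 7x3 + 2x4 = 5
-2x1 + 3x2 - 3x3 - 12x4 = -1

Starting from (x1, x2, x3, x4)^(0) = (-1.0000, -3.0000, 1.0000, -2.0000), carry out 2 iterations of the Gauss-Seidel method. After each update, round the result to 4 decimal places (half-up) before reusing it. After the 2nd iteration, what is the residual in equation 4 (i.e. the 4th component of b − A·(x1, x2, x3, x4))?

Iteration 1:
  x1 = (-3 - (1)·-3.0000 - (-3)·1.0000 - (-3)·-2.0000) / (11) = -0.2727
  x2 = (-8 - (-4)·-0.2727 - (-3)·1.0000 - (-3)·-2.0000) / (13) = -0.9301
  x3 = (5 - (1)·-0.2727 - (1)·-0.9301 - (2)·-2.0000) / (7) = 1.4575
  x4 = (-1 - (-2)·-0.2727 - (3)·-0.9301 - (-3)·1.4575) / (-12) = -0.4681
Iteration 2:
  x1 = (-3 - (1)·-0.9301 - (-3)·1.4575 - (-3)·-0.4681) / (11) = 0.0817
  x2 = (-8 - (-4)·0.0817 - (-3)·1.4575 - (-3)·-0.4681) / (13) = -0.3619
  x3 = (5 - (1)·0.0817 - (1)·-0.3619 - (2)·-0.4681) / (7) = 0.8881
  x4 = (-1 - (-2)·0.0817 - (3)·-0.3619 - (-3)·0.8881) / (-12) = -0.2428
Residual b − A·x = (-1.6009, -1.0326, -0.4509, -0.0002)

-0.0002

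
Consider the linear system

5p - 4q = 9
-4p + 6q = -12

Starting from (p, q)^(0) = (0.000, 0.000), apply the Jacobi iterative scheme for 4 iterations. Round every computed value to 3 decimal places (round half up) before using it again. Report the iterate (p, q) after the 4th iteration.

Iteration 1:
  p = (9 - (-4)·0.000) / (5) = 1.800
  q = (-12 - (-4)·0.000) / (6) = -2.000
Iteration 2:
  p = (9 - (-4)·-2.000) / (5) = 0.200
  q = (-12 - (-4)·1.800) / (6) = -0.800
Iteration 3:
  p = (9 - (-4)·-0.800) / (5) = 1.160
  q = (-12 - (-4)·0.200) / (6) = -1.867
Iteration 4:
  p = (9 - (-4)·-1.867) / (5) = 0.306
  q = (-12 - (-4)·1.160) / (6) = -1.227

(0.306, -1.227)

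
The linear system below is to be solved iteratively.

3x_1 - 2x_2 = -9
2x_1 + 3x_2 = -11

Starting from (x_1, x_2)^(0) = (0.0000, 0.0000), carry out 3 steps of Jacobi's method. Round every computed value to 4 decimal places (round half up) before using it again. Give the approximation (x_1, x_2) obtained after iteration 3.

(-4.1111, -0.0370)

Iteration 1:
  x_1 = (-9 - (-2)·0.0000) / (3) = -3.0000
  x_2 = (-11 - (2)·0.0000) / (3) = -3.6667
Iteration 2:
  x_1 = (-9 - (-2)·-3.6667) / (3) = -5.4445
  x_2 = (-11 - (2)·-3.0000) / (3) = -1.6667
Iteration 3:
  x_1 = (-9 - (-2)·-1.6667) / (3) = -4.1111
  x_2 = (-11 - (2)·-5.4445) / (3) = -0.0370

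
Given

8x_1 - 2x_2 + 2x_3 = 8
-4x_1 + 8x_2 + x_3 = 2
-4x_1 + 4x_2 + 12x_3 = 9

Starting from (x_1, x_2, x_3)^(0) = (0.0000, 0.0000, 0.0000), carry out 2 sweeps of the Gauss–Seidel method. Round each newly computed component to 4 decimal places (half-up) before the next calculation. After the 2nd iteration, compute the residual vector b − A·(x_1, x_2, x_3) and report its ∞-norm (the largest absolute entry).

Iteration 1:
  x_1 = (8 - (-2)·0.0000 - (2)·0.0000) / (8) = 1.0000
  x_2 = (2 - (-4)·1.0000 - (1)·0.0000) / (8) = 0.7500
  x_3 = (9 - (-4)·1.0000 - (4)·0.7500) / (12) = 0.8333
Iteration 2:
  x_1 = (8 - (-2)·0.7500 - (2)·0.8333) / (8) = 0.9792
  x_2 = (2 - (-4)·0.9792 - (1)·0.8333) / (8) = 0.6354
  x_3 = (9 - (-4)·0.9792 - (4)·0.6354) / (12) = 0.8646
Residual b − A·x = (-0.2920, -0.0310, 0.0000); ∞-norm = 0.2920

0.2920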